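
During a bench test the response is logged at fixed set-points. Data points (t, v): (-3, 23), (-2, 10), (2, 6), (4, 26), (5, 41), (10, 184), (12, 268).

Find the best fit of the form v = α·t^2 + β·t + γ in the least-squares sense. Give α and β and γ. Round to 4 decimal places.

Sums needed: Σt^2·t^2 = 31730, Σt^2·t = 2890, Σt^2 = 302, Σt·t = 302, Σt = 28, Σ1 = 7.
Moment sums: Σt^2·v = 58704, Σt·v = 5288, Σv = 558.
So AᵀA·[α, β, γ]ᵀ = Aᵀv: [[31730, 2890, 302]; [2890, 302, 28]; [302, 28, 7]]·[α, β, γ]ᵀ = [58704, 5288, 558]ᵀ.
Solving the 3×3 system (Gaussian elimination) gives α = 1259617/633534, β = -33139/21846, γ = 393/105589.

α = 1.9882, β = -1.5169, γ = 0.0037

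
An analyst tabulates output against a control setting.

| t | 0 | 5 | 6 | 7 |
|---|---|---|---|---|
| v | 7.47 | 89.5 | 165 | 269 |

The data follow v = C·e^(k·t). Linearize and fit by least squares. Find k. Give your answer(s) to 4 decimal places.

k = 0.5119

Linearized form: ln v = k·t + ln C. From the 4 transformed points,
Over the data: Σt = 18.0000, Σ(t)² = 110.0000, Σln v = 17.2058, Σt·ln v = 92.2698.
Normal system: [[110.0000, 18.0000]; [18.0000, 4]]·[k, ln C]ᵀ = [92.2698, 17.2058]ᵀ.
Solving (det = 116.0000): k = 0.51185, ln C = 1.99810.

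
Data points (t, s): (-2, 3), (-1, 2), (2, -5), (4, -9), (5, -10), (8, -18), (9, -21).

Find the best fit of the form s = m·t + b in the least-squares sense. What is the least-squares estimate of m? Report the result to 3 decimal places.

m = -2.174

Compute the Gram sums: Σt·t = 195, Σt = 25, Σ1 = 7.
Moment sums: Σt·s = -437, Σs = -58.
Normal equations: [[195, 25]; [25, 7]]·[m, b]ᵀ = [-437, -58]ᵀ.
Eliminating b: 7·(row 1) − 25·(row 2) gives 740·m = 7·(-437) − 25·(-58) = -1609, so m = -1609/740.
Then b = ((-58) − 25·(-1609/740))/7 = -77/148.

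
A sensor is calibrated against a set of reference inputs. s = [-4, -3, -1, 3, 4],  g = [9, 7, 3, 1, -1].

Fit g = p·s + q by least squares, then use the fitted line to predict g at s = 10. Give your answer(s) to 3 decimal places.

XᵀX·[p, q]ᵀ = Xᵀg reads: 51·p + (-1)·q = -61;  (-1)·p + 5·q = 19.
(Σs·s = 51, Σs = -1, Σ1 = 5, Σs·g = -61, Σg = 19.)
Determinant 51·5 − (-1)² = 254.
p = ((-61)·5 − (-1)·19)/254 = -143/127; q = (51·19 − (-1)·(-61))/254 = 454/127.
At s = 10: ĝ = (-143/127)·(10) + (454/127)·(1) = -976/127.

ĝ = -7.685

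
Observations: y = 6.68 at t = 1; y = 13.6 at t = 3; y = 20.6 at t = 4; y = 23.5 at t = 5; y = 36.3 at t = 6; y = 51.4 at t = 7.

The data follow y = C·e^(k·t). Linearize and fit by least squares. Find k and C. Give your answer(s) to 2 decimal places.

With ln yᵢ as the transformed response and tᵢ as the regressor:
AᵀA = [[136.0000, 26.0000]; [26.0000, 6]], rhs = [86.7439, 18.2229]ᵀ  (here Σt = 26.0000, Σ(t)² = 136.0000, Σln y = 18.2229, Σt·ln y = 86.7439).
Δ = 136.0000·6 − (26.0000)² = 140.0000; k = (86.7439·6 − 26.0000·18.2229)/140.0000 = 0.33333, ln C = (136.0000·18.2229 − 26.0000·86.7439)/140.0000 = 1.59270, so C = exp(1.59270) = 4.91703.

k = 0.33, C = 4.92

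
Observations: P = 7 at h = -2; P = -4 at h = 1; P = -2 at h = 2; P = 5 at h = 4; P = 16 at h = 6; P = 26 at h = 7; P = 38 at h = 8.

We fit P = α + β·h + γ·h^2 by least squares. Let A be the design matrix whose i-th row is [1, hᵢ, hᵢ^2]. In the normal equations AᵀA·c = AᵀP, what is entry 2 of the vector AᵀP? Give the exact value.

Entry 2 ↔ basis h, so (AᵀP)_{2} = Σᵢ (h)·Pᵢ = (-2)·(7) + (1)·(-4) + (2)·(-2) + (4)·(5) + (6)·(16) + (7)·(26) + (8)·(38) = 580.

580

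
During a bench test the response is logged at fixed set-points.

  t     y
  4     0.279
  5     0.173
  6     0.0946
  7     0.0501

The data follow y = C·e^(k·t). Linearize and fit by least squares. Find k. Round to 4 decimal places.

Linearized form: ln y = k·t + ln C. From the 4 transformed points,
Σt = 22.0000, Σ(t)² = 126.0000, Σln y = -8.3828, Σt·ln y = -48.9832.
Normal system: [[126.0000, 22.0000]; [22.0000, 4]]·[k, ln C]ᵀ = [-48.9832, -8.3828]ᵀ.
Solving (det = 20.0000): k = -0.57552, ln C = 1.06965.

k = -0.5755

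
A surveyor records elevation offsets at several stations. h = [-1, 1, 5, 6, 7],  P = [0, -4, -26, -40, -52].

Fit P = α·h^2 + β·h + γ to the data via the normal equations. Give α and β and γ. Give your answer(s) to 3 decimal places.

The normal system AᵀA·[α, β, γ]ᵀ = AᵀP is [[4324, 684, 112]; [684, 112, 18]; [112, 18, 5]]·[α, β, γ]ᵀ = [-4642, -738, -122]ᵀ.
Row-reducing yields α = -1941/2134, β = -981/1067, γ = -764/1067.

α = -0.910, β = -0.919, γ = -0.716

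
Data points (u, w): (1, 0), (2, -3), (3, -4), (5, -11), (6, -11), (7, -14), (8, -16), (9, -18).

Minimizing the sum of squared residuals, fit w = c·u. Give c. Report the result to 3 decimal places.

c = -1.959

Forming AᵀA = [[269]] and Aᵀw = [-527]ᵀ gives AᵀA·[c]ᵀ = Aᵀw.
c = (-527)/269 = -1.95911.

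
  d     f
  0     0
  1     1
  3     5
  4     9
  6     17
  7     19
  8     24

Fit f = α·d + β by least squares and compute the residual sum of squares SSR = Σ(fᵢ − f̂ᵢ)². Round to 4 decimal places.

Entries of AᵀA: Σd·d = 175, Σd = 29, Σ1 = 7.
And Σd·f = 479, Σf = 75.
Determinant 175·7 − 29² = 384.
α = (479·7 − 29·75)/384 = 589/192; β = (175·75 − 29·479)/384 = -383/192.
Residuals: 383/192, -7/96, -53/24, -245/192, 113/192, -23/48, 93/64; SSR = 1265/96.

SSR = 13.1771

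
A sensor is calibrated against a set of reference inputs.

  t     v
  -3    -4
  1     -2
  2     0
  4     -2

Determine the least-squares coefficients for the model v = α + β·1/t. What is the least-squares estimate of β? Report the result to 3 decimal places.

Compute the Gram sums: Σ1 = 4, Σ1/t = 17/12, Σ1/t·1/t = 205/144.
Moment sums: Σv = -8, Σ1/t·v = -7/6.
So XᵀX·[α, β]ᵀ = Xᵀv: [[4, 17/12]; [17/12, 205/144]]·[α, β]ᵀ = [-8, -7/6]ᵀ.
det = 4·(205/144) − (17/12)² = 59/16.
α = ((-8)·(205/144) − (17/12)·(-7/6))/(59/16) = -1402/531; β = (4·(-7/6) − (17/12)·(-8))/(59/16) = 320/177.

β = 1.808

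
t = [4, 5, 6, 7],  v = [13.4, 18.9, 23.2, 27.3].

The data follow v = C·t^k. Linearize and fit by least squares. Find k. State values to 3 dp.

Let Y = ln v. Fitting Y = k·ln t + ln C by least squares:
XᵀX = [[11.5091, 6.7334]; [6.7334, 4]], rhs = [20.3967, 11.9855]ᵀ  (here Σln t = 6.7334, Σ(ln t)² = 11.5091, Σln v = 11.9855, Σln t·ln v = 20.3967).
Solving (det = 0.6976): k = 1.26685, ln C = 0.86382.

k = 1.267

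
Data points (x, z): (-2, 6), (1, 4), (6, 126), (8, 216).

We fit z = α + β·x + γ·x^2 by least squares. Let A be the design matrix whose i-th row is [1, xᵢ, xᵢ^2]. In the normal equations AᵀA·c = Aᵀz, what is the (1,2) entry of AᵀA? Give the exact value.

Row 1 ↔ basis 1, column 2 ↔ basis x, so (AᵀA)_{1,2} = Σᵢ x = (1)·(-2) + (1)·(1) + (1)·(6) + (1)·(8) = 13.

13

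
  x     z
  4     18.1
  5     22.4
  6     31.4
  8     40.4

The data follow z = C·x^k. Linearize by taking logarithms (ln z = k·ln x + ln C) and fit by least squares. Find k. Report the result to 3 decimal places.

With ln zᵢ as the transformed response and ln xᵢ as the regressor:
Σln x = 6.8669, Σ(ln x)² = 12.0466, Σln z = 13.1506, Σln x·ln z = 22.8858.
Normal system: [[12.0466, 6.8669]; [6.8669, 4]]·[k, ln C]ᵀ = [22.8858, 13.1506]ᵀ.
Slope k = (n·Σln x·ln z − Σln x·Σln z)/(n·Σ(ln x)² − (Σln x)²) = (4·22.8858 − 6.8669·13.1506)/1.0316 = 1.20086; ln C = (Σln z − k·Σln x)/n = 1.22610.

k = 1.201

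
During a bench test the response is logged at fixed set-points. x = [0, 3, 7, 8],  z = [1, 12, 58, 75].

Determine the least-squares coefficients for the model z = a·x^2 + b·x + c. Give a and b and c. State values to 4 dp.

With design matrix A, AᵀA = [[6578, 882, 122]; [882, 122, 18]; [122, 18, 4]] and Aᵀz = [7750, 1042, 146]ᵀ.
Row-reducing yields a = 1743/1562, b = 511/1562, c = 776/781.

a = 1.1159, b = 0.3271, c = 0.9936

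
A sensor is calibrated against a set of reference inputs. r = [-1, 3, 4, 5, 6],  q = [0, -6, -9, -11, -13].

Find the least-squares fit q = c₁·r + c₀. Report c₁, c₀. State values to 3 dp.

c₁ = -1.863, c₀ = -1.466

With design matrix A, AᵀA = [[87, 17]; [17, 5]] and Aᵀq = [-187, -39]ᵀ.
Δ = 87·5 − 17² = 146.
c₁ = ((-187)·5 − 17·(-39))/146 = -136/73; c₀ = (87·(-39) − 17·(-187))/146 = -107/73.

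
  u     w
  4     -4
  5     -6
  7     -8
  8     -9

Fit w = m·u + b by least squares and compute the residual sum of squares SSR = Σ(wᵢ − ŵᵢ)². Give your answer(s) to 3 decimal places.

SSR = 0.350

Entries of XᵀX: Σu·u = 154, Σu = 24, Σ1 = 4.
For Xᵀw: Σu·w = -174, Σw = -27.
Determinant 154·4 − 24² = 40.
m = ((-174)·4 − 24·(-27))/40 = -6/5; b = (154·(-27) − 24·(-174))/40 = 9/20.
Residuals: 7/20, -9/20, -1/20, 3/20; SSR = 7/20.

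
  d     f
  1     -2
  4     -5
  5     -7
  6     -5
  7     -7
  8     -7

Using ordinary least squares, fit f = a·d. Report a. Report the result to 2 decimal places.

a = -1.01

Forming XᵀX = [[191]] and Xᵀf = [-192]ᵀ gives XᵀX·[a]ᵀ = Xᵀf.
a = (-192)/191 = -1.00524.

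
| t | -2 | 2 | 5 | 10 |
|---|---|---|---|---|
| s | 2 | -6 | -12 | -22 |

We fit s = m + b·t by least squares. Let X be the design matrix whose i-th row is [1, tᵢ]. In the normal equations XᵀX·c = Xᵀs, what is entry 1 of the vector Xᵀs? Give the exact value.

-38

Entry 1 ↔ basis 1, so (Xᵀs)_{1} = Σᵢ sᵢ = (1)·(2) + (1)·(-6) + (1)·(-12) + (1)·(-22) = -38.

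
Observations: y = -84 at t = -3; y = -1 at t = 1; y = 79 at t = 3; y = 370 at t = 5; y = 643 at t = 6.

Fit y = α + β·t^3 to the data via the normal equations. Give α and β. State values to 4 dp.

Normal-equation sums: Σ1 = 5, Σt^3 = 342, Σt^3·t^3 = 63740.
For Mᵀy: Σy = 1007, Σt^3·y = 189538.
So MᵀM·[α, β]ᵀ = Mᵀy: [[5, 342]; [342, 63740]]·[α, β]ᵀ = [1007, 189538]ᵀ.
Determinant 5·63740 − 342² = 201736.
α = (1007·63740 − 342·189538)/201736 = -79477/25217; β = (5·189538 − 342·1007)/201736 = 75412/25217.

α = -3.1517, β = 2.9905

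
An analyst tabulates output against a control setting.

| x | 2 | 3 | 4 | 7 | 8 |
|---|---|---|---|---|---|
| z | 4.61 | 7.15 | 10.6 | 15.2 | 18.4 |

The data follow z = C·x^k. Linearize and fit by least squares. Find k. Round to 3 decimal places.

With ln zᵢ as the transformed response and ln xᵢ as the regressor:
Σln x = 7.2034, Σ(ln x)² = 11.7199, Σln z = 11.4898, Σln x·ln z = 17.8447.
Equations: 11.7199·k + 7.2034·ln C = 17.8447;  7.2034·k + 5·ln C = 11.4898.
Slope k = (n·Σln x·ln z − Σln x·Σln z)/(n·Σ(ln x)² − (Σln x)²) = (5·17.8447 − 7.2034·11.4898)/6.7102 = 0.96232; ln C = (Σln z − k·Σln x)/n = 0.91157.

k = 0.962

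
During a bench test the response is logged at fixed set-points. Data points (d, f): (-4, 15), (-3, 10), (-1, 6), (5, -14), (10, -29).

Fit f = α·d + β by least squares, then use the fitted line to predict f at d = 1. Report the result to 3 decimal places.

f̂ = -1.156

With design matrix A, AᵀA = [[151, 7]; [7, 5]] and Aᵀf = [-456, -12]ᵀ.
Determinant 151·5 − 7² = 706.
α = ((-456)·5 − 7·(-12))/706 = -1098/353; β = (151·(-12) − 7·(-456))/706 = 690/353.
At d = 1: f̂ = (-1098/353)·(1) + (690/353)·(1) = -408/353.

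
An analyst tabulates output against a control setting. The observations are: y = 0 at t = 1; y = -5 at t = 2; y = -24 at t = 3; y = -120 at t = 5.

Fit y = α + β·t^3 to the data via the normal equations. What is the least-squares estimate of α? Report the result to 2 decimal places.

Normal-equation sums: Σ1 = 4, Σt^3 = 161, Σt^3·t^3 = 16419.
And Σy = -149, Σt^3·y = -15688.
XᵀX·[α, β]ᵀ = Xᵀy becomes [[4, 161]; [161, 16419]]·[α, β]ᵀ = [-149, -15688]ᵀ.
Determinant 4·16419 − 161² = 39755.
α = ((-149)·16419 − 161·(-15688))/39755 = 79337/39755; β = (4·(-15688) − 161·(-149))/39755 = -38763/39755.

α = 2.00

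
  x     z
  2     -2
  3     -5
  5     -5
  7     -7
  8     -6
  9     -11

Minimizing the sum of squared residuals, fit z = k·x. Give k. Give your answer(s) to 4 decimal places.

Compute the Gram sums: Σx·x = 232.
For Mᵀz: Σx·z = -240.
So MᵀM·[k]ᵀ = Mᵀz: [[232]]·[k]ᵀ = [-240]ᵀ.
Hence k = -240 / 232 ≈ -1.03448.

k = -1.0345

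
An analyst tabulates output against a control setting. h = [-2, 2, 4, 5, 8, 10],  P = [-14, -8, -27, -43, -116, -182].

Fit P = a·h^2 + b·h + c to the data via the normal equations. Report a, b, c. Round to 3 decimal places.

a = -1.963, b = 1.680, c = -2.864

Sums needed: Σh^2·h^2 = 15009, Σh^2·h = 1701, Σh^2 = 213, Σh·h = 213, Σh = 27, Σ1 = 6.
Right-hand side: Σh^2·P = -27219, Σh·P = -3059, ΣP = -390.
Solving the 3×3 system (Gaussian elimination) gives a = -9463/4820, b = 4859/2892, c = -6903/2410.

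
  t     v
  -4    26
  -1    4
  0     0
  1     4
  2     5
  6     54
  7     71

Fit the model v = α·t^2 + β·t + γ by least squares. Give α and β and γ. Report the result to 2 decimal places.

The normal equations are: 3971·α + 503·β + 107·γ = 5867;  503·α + 107·β + 11·γ = 727;  107·α + 11·β + 7·γ = 164.
(Σt^2·t^2 = 3971, Σt^2·t = 503, Σt^2 = 107, Σt·t = 107, Σt = 11, Σ1 = 7, Σt^2·v = 5867, Σt·v = 727, Σv = 164.)
Inverting the 3×3 Gram matrix, [α, β, γ]ᵀ = [252541/170436, -51073/170436, 17755/14203]ᵀ.

α = 1.48, β = -0.30, γ = 1.25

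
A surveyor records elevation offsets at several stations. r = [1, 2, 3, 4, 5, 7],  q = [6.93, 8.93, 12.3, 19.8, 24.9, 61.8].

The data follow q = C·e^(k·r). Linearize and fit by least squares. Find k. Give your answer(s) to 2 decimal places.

With ln qᵢ as the transformed response and rᵢ as the regressor:
Σr = 22.0000, Σ(r)² = 104.0000, Σln q = 16.9593, Σr·ln q = 70.7279.
Normal system: [[104.0000, 22.0000]; [22.0000, 6]]·[k, ln C]ᵀ = [70.7279, 16.9593]ᵀ.
Solving (det = 140.0000): k = 0.36616, ln C = 1.48398.

k = 0.37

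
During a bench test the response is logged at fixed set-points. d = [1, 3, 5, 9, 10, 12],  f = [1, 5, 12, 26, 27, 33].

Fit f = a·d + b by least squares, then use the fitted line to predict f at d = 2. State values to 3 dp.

f̂ = 3.200

With design matrix X, XᵀX = [[360, 40]; [40, 6]] and Xᵀf = [976, 104]ᵀ.
Determinant 360·6 − 40² = 560.
a = (976·6 − 40·104)/560 = 106/35; b = (360·104 − 40·976)/560 = -20/7.
At d = 2: f̂ = (106/35)·(2) + (-20/7)·(1) = 16/5.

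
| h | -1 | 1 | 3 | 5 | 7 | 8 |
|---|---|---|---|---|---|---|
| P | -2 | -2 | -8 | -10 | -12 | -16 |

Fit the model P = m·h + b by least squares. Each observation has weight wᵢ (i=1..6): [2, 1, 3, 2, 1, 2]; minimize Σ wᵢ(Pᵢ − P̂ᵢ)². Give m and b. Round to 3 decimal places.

m = -1.532, b = -2.834

Compute the Gram sums: Σwᵢ·h·h = 257, Σwᵢ·h = 41, Σwᵢ·1 = 11.
Moment sums: Σwᵢ·h·P = -510, Σwᵢ·P = -94.
Normal equations: [[257, 41]; [41, 11]]·[m, b]ᵀ = [-510, -94]ᵀ.
Eliminating b: 11·(row 1) − 41·(row 2) gives 1146·m = 11·(-510) − 41·(-94) = -1756, so m = -878/573.
Then b = ((-94) − 41·(-878/573))/11 = -1624/573.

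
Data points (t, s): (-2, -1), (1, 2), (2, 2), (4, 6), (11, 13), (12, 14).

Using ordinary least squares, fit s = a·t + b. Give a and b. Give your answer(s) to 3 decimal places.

a = 1.098, b = 0.874

The normal system MᵀM·[a, b]ᵀ = Mᵀs is [[290, 28]; [28, 6]]·[a, b]ᵀ = [343, 36]ᵀ.
Determinant 290·6 − 28² = 956.
a = (343·6 − 28·36)/956 = 525/478; b = (290·36 − 28·343)/956 = 209/239.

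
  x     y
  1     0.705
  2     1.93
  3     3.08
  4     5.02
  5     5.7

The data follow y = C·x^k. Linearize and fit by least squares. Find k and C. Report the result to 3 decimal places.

k = 1.328, C = 0.730

With ln yᵢ as the transformed response and ln xᵢ as the regressor:
XᵀX = [[6.1995, 4.7875]; [4.7875, 5]], rhs = [6.7295, 4.7868]ᵀ  (here Σln x = 4.7875, Σ(ln x)² = 6.1995, Σln y = 4.7868, Σln x·ln y = 6.7295).
Slope k = (n·Σln x·ln y − Σln x·Σln y)/(n·Σ(ln x)² − (Σln x)²) = (5·6.7295 − 4.7875·4.7868)/8.0774 = 1.32848; ln C = (Σln y − k·Σln x)/n = -0.31466, so C = exp(-0.31466) = 0.73004.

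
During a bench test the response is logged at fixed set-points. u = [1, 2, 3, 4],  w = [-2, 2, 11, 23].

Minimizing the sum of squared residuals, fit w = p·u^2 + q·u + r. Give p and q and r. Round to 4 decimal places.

p = 2.0000, q = -1.6000, r = -2.5000

Sums needed: Σu^2·u^2 = 354, Σu^2·u = 100, Σu^2 = 30, Σu·u = 30, Σu = 10, Σ1 = 4.
And Σu^2·w = 473, Σu·w = 127, Σw = 34.
XᵀX·[p, q, r]ᵀ = Xᵀw becomes [[354, 100, 30]; [100, 30, 10]; [30, 10, 4]]·[p, q, r]ᵀ = [473, 127, 34]ᵀ.
Inverting the 3×3 Gram matrix, [p, q, r]ᵀ = [2, -8/5, -5/2]ᵀ.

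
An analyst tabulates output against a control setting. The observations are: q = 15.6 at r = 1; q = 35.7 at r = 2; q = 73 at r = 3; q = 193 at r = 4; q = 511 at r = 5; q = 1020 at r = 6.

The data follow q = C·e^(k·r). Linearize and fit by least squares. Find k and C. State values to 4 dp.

k = 0.8531, C = 6.3865

With ln qᵢ as the transformed response and rᵢ as the regressor:
Σr = 21.0000, Σ(r)² = 91.0000, Σln q = 29.0395, Σr·ln q = 116.5669.
Equations: 91.0000·k + 21.0000·ln C = 116.5669;  21.0000·k + 6·ln C = 29.0395.
Slope k = (n·Σr·ln q − Σr·Σln q)/(n·Σ(r)² − (Σr)²) = (6·116.5669 − 21.0000·29.0395)/105.0000 = 0.85307; ln C = (Σln q − k·Σr)/n = 1.85418, so C = exp(1.85418) = 6.38649.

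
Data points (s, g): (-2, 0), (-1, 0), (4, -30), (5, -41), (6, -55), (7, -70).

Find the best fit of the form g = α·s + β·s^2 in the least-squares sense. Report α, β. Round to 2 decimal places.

The normal system MᵀM·[α, β]ᵀ = Mᵀg is [[131, 739]; [739, 4595]]·[α, β]ᵀ = [-1145, -6915]ᵀ.
det = 131·4595 − 739² = 55824.
α = ((-1145)·4595 − 739·(-6915))/55824 = -75545/27912; β = (131·(-6915) − 739·(-1145))/55824 = -29855/27912.

α = -2.71, β = -1.07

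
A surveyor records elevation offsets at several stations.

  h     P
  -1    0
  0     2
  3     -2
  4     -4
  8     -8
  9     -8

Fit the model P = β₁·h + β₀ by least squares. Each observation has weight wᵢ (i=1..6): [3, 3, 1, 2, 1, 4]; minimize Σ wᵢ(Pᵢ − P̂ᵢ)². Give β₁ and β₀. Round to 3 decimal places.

The normal system MᵀWM·[β₁, β₀]ᵀ = MᵀWP is [[432, 52]; [52, 14]]·[β₁, β₀]ᵀ = [-390, -44]ᵀ.
Δ = 432·14 − 52² = 3344.
β₁ = ((-390)·14 − 52·(-44))/3344 = -793/836; β₀ = (432·(-44) − 52·(-390))/3344 = 159/418.

β₁ = -0.949, β₀ = 0.380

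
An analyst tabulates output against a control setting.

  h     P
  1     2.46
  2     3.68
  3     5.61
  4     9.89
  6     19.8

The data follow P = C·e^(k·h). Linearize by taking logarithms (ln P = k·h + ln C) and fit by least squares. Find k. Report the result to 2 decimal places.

k = 0.43

Taking logs, ln P = k·h + ln C, so regress ln P on h.
XᵀX = [[66.0000, 16.0000]; [16.0000, 5]], rhs = [35.7598, 9.2048]ᵀ  (here Σh = 16.0000, Σ(h)² = 66.0000, Σln P = 9.2048, Σh·ln P = 35.7598).
Δ = 66.0000·5 − (16.0000)² = 74.0000; k = (35.7598·5 − 16.0000·9.2048)/74.0000 = 0.42597, ln C = (66.0000·9.2048 − 16.0000·35.7598)/74.0000 = 0.47786.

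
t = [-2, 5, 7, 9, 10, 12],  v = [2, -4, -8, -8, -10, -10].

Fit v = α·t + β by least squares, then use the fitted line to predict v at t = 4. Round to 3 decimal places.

Normal-equation sums: Σt·t = 403, Σt = 41, Σ1 = 6.
And Σt·v = -372, Σv = -38.
det = 403·6 − 41² = 737.
α = ((-372)·6 − 41·(-38))/737 = -674/737; β = (403·(-38) − 41·(-372))/737 = -62/737.
At t = 4: v̂ = (-674/737)·(4) + (-62/737)·(1) = -2758/737.

v̂ = -3.742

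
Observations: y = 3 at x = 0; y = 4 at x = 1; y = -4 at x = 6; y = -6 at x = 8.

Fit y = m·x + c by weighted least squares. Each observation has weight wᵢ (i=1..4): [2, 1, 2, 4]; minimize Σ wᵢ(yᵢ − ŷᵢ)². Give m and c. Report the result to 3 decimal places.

With design matrix M, MᵀWM = [[329, 45]; [45, 9]] and MᵀWy = [-236, -22]ᵀ.
Eliminating c: 9·(row 1) − 45·(row 2) gives 936·m = 9·(-236) − 45·(-22) = -1134, so m = -63/52.
Then c = ((-22) − 45·(-63/52))/9 = 1691/468.

m = -1.212, c = 3.613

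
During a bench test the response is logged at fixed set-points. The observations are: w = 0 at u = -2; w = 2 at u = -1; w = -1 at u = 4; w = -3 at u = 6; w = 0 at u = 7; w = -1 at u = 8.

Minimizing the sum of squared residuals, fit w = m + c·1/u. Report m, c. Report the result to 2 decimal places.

m = -0.85, c = -2.59

Sums needed: Σ1 = 6, Σ1/u = -137/168, Σ1/u·1/u = 38845/28224.
For Mᵀw: Σw = -3, Σ1/u·w = -23/8.
Eliminating c: (38845/28224)·(row 1) − (-137/168)·(row 2) gives (214301/28224)·m = (38845/28224)·(-3) − (-137/168)·(-23/8) = -30451/4704, so m = -182706/214301.
Then c = ((-23/8) − (-137/168)·(-182706/214301))/(38845/28224) = -555912/214301.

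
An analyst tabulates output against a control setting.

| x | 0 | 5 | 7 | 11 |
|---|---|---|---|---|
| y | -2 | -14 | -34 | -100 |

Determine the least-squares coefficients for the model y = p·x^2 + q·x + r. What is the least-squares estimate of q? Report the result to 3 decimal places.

q = 3.022

From the data, Σx^2·x^2 = 17667, Σx^2·x = 1799, Σx^2 = 195, Σx·x = 195, Σx = 23, Σ1 = 4.
For Aᵀy: Σx^2·y = -14116, Σx·y = -1408, Σy = -150.
AᵀA·[p, q, r]ᵀ = Aᵀy becomes [[17667, 1799, 195]; [1799, 195, 23]; [195, 23, 4]]·[p, q, r]ᵀ = [-14116, -1408, -150]ᵀ.
Inverting the 3×3 Gram matrix, [p, q, r]ᵀ = [-57207/52742, 159383/52742, -52718/26371]ᵀ.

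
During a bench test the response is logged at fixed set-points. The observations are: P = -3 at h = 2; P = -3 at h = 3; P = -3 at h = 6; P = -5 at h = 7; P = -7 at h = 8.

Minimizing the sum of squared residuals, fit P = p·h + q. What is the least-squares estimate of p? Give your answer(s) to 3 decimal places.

With design matrix X, XᵀX = [[162, 26]; [26, 5]] and XᵀP = [-124, -21]ᵀ.
Δ = 162·5 − 26² = 134.
p = ((-124)·5 − 26·(-21))/134 = -37/67; q = (162·(-21) − 26·(-124))/134 = -89/67.

p = -0.552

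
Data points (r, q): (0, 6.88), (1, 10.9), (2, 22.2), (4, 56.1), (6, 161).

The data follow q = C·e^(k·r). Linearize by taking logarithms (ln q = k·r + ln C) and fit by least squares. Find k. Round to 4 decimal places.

With ln qᵢ as the transformed response and rᵢ as the regressor:
AᵀA = [[57.0000, 13.0000]; [13.0000, 5]], rhs = [55.1859, 16.5260]ᵀ  (here Σr = 13.0000, Σ(r)² = 57.0000, Σln q = 16.5260, Σr·ln q = 55.1859).
Slope k = (n·Σr·ln q − Σr·Σln q)/(n·Σ(r)² − (Σr)²) = (5·55.1859 − 13.0000·16.5260)/116.0000 = 0.52665; ln C = (Σln q − k·Σr)/n = 1.93591.

k = 0.5267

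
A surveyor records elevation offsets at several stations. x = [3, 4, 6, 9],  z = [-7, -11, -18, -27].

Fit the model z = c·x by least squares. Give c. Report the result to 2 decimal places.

The normal equations are: 142·c = -416.
c = (-416)/142 = -2.92958.

c = -2.93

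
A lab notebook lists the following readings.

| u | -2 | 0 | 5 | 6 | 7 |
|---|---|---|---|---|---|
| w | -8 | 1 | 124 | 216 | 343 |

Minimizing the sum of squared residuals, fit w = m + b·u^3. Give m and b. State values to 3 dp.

m = 0.191, b = 0.999

From the data, Σ1 = 5, Σu^3 = 676, Σu^3·u^3 = 179994.
For Aᵀw: Σw = 676, Σu^3·w = 179869.
So AᵀA·[m, b]ᵀ = Aᵀw: [[5, 676]; [676, 179994]]·[m, b]ᵀ = [676, 179869]ᵀ.
Eliminating b: 179994·(row 1) − 676·(row 2) gives 442994·m = 179994·676 − 676·179869 = 84500, so m = 42250/221497.
Then b = (179869 − 676·(42250/221497))/179994 = 442369/442994.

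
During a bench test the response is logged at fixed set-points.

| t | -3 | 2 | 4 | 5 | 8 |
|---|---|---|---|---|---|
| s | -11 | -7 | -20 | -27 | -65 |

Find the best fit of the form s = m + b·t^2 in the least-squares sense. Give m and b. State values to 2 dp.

Compute the Gram sums: Σ1 = 5, Σt^2 = 118, Σt^2·t^2 = 5074.
And Σs = -130, Σt^2·s = -5282.
Normal equations: [[5, 118]; [118, 5074]]·[m, b]ᵀ = [-130, -5282]ᵀ.
det = 5·5074 − 118² = 11446.
m = ((-130)·5074 − 118·(-5282))/11446 = -308/97; b = (5·(-5282) − 118·(-130))/11446 = -5535/5723.

m = -3.18, b = -0.97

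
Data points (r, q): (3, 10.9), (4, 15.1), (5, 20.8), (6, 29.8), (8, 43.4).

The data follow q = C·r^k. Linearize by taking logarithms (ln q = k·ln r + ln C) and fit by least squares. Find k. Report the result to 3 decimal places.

k = 1.446

Let Y = ln q. Fitting Y = k·ln r + ln C by least squares:
Over the data: Σln r = 7.9655, Σ(ln r)² = 13.2535, Σln q = 15.3034, Σln r·ln q = 25.1949.
Normal system: [[13.2535, 7.9655]; [7.9655, 5]]·[k, ln C]ᵀ = [25.1949, 15.3034]ᵀ.
Slope k = (n·Σln r·ln q − Σln r·Σln q)/(n·Σ(ln r)² − (Σln r)²) = (5·25.1949 − 7.9655·15.3034)/2.8177 = 1.44602; ln C = (Σln q − k·Σln r)/n = 0.75701.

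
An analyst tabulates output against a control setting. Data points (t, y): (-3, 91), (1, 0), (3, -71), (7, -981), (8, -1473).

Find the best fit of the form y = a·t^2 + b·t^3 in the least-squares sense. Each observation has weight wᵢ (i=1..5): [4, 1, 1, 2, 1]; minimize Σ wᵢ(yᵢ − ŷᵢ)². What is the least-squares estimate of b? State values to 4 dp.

b = -3.0123

The normal system AᵀWA·[a, b]ᵀ = AᵀWy is [[9304, 65654]; [65654, 501088]]·[a, b]ᵀ = [-187773, -1438887]ᵀ.
det = 9304·501088 − 65654² = 351675036.
a = ((-187773)·501088 − 65654·(-1438887))/351675036 = 20993893/19537502; b = (9304·(-1438887) − 65654·(-187773))/351675036 = -58853117/19537502.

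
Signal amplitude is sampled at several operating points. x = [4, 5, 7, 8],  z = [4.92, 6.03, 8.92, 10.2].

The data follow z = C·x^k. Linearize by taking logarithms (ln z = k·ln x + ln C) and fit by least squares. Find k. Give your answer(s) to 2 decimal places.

With ln zᵢ as the transformed response and ln xᵢ as the regressor:
AᵀA = [[12.6227, 7.0211]; [7.0211, 4]], rhs = [14.1880, 7.9007]ᵀ  (here Σln x = 7.0211, Σ(ln x)² = 12.6227, Σln z = 7.9007, Σln x·ln z = 14.1880).
Solving (det = 1.1954): k = 1.07116, ln C = 0.09501.

k = 1.07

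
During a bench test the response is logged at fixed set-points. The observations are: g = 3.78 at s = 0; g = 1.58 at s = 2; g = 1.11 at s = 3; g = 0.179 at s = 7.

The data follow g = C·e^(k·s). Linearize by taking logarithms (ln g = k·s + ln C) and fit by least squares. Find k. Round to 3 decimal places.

k = -0.436

Let Y = ln g. Fitting Y = k·s + ln C by least squares:
Σs = 12.0000, Σ(s)² = 62.0000, Σln g = 0.1711, Σs·ln g = -10.8147.
Equations: 62.0000·k + 12.0000·ln C = -10.8147;  12.0000·k + 4·ln C = 0.1711.
Solving (det = 104.0000): k = -0.43570, ln C = 1.34987.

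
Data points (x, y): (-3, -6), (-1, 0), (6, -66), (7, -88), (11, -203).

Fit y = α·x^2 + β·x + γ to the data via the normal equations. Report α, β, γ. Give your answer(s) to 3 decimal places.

The normal equations are: 18420·α + 1862·β + 216·γ = -31305;  1862·α + 216·β + 20·γ = -3227;  216·α + 20·β + 5·γ = -363.
Inverting the 3×3 Gram matrix, [α, β, γ]ᵀ = [-883331/600182, -1351167/600182, -393/27281]ᵀ.

α = -1.472, β = -2.251, γ = -0.014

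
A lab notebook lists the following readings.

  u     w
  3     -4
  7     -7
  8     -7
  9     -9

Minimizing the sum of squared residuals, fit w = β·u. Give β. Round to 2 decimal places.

β = -0.98

AᵀA·[β]ᵀ = Aᵀw reads: 203·β = -198.
(Σu·u = 203, Σu·w = -198.)
β = (-198)/203 = -0.975369.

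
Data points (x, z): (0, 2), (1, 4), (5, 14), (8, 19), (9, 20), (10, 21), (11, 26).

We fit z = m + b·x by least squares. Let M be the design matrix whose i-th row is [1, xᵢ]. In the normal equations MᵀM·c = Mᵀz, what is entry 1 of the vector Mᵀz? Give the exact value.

106

Entry 1 ↔ basis 1, so (Mᵀz)_{1} = Σᵢ zᵢ = (1)·(2) + (1)·(4) + (1)·(14) + (1)·(19) + (1)·(20) + (1)·(21) + (1)·(26) = 106.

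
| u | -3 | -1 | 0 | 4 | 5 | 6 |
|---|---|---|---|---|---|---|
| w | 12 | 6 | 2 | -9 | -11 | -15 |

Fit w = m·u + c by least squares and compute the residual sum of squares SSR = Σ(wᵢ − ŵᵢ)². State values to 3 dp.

The normal system XᵀX·[m, c]ᵀ = Xᵀw is [[87, 11]; [11, 6]]·[m, c]ᵀ = [-223, -15]ᵀ.
Determinant 87·6 − 11² = 401.
m = ((-223)·6 − 11·(-15))/401 = -1173/401; c = (87·(-15) − 11·(-223))/401 = 1148/401.
Residuals: 145/401, 85/401, -346/401, -65/401, 306/401, -125/401; SSR = 652/401.

SSR = 1.626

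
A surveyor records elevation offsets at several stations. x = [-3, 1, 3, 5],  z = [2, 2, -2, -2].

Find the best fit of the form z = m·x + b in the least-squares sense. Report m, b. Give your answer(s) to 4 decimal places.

m = -0.5714, b = 0.8571

Forming AᵀA = [[44, 6]; [6, 4]] and Aᵀz = [-20, 0]ᵀ gives AᵀA·[m, b]ᵀ = Aᵀz.
Determinant 44·4 − 6² = 140.
m = ((-20)·4 − 6·0)/140 = -4/7; b = (44·0 − 6·(-20))/140 = 6/7.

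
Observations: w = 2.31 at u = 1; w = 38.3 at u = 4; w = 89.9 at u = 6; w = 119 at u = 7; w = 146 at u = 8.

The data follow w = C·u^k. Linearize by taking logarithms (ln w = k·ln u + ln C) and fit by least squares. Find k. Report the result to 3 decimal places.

k = 2.015

Linearized form: ln w = k·ln u + ln C. From the 5 transformed points,
AᵀA = [[13.2429, 7.2034]; [7.2034, 5]], rhs = [32.7771, 18.7441]ᵀ  (here Σln u = 7.2034, Σ(ln u)² = 13.2429, Σln w = 18.7441, Σln u·ln w = 32.7771).
Δ = 13.2429·5 − (7.2034)² = 14.3252; k = (32.7771·5 − 7.2034·18.7441)/14.3252 = 2.01491, ln C = (13.2429·18.7441 − 7.2034·32.7771)/14.3252 = 0.84598.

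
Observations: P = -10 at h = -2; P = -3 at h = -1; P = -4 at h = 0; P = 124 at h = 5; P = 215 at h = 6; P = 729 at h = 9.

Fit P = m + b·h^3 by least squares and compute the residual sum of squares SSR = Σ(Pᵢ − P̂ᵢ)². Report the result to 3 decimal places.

Normal-equation sums: Σ1 = 6, Σh^3 = 1061, Σh^3·h^3 = 593787.
For AᵀP: ΣP = 1051, Σh^3·P = 593464.
AᵀA·[m, b]ᵀ = AᵀP becomes [[6, 1061]; [1061, 593787]]·[m, b]ᵀ = [1051, 593464]ᵀ.
det = 6·593787 − 1061² = 2437001.
m = (1051·593787 − 1061·593464)/2437001 = -5595167/2437001; b = (6·593464 − 1061·1051)/2437001 = 2445673/2437001.
Residuals: 790541/2437001, 729837/2437001, -4152837/2437001, 2074166/2437001, 1285014/2437001, -726721/2437001; SSR = 10211412/2437001.

SSR = 4.190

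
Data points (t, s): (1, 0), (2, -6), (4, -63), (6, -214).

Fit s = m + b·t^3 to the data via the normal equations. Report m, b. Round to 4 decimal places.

Entries of XᵀX: Σ1 = 4, Σt^3 = 289, Σt^3·t^3 = 50817.
And Σs = -283, Σt^3·s = -50304.
So XᵀX·[m, b]ᵀ = Xᵀs: [[4, 289]; [289, 50817]]·[m, b]ᵀ = [-283, -50304]ᵀ.
Δ = 4·50817 − 289² = 119747.
m = ((-283)·50817 − 289·(-50304))/119747 = 156645/119747; b = (4·(-50304) − 289·(-283))/119747 = -119429/119747.

m = 1.3081, b = -0.9973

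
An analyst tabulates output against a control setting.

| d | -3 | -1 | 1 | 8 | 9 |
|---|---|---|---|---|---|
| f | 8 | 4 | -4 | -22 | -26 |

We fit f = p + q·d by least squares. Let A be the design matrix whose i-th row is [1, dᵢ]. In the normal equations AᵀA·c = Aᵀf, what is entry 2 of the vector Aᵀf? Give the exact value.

Entry 2 ↔ basis d, so (Aᵀf)_{2} = Σᵢ (d)·fᵢ = (-3)·(8) + (-1)·(4) + (1)·(-4) + (8)·(-22) + (9)·(-26) = -442.

-442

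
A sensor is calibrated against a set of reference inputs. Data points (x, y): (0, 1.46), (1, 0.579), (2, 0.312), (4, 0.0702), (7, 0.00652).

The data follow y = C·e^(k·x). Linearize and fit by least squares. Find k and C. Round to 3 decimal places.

k = -0.762, C = 1.390

Let Y = ln y. Fitting Y = k·x + ln C by least squares:
Σx = 14.0000, Σ(x)² = 70.0000, Σln y = -9.0221, Σx·ln y = -48.7318.
Normal system: [[70.0000, 14.0000]; [14.0000, 5]]·[k, ln C]ᵀ = [-48.7318, -9.0221]ᵀ.
Δ = 70.0000·5 − (14.0000)² = 154.0000; k = (-48.7318·5 − 14.0000·-9.0221)/154.0000 = -0.76201, ln C = (70.0000·-9.0221 − 14.0000·-48.7318)/154.0000 = 0.32922, so C = exp(0.32922) = 1.38989.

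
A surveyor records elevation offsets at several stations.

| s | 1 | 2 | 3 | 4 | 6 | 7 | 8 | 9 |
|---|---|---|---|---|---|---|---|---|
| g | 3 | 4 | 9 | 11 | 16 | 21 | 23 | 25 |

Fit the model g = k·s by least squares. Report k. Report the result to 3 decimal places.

k = 2.823

The normal equations are: 260·k = 734.
(Σs·s = 260, Σs·g = 734.)
k = 734/260 = 2.82308.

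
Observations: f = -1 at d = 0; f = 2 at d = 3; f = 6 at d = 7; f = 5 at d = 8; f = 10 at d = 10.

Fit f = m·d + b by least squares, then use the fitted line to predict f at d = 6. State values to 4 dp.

f̂ = 4.7975

Compute the Gram sums: Σd·d = 222, Σd = 28, Σ1 = 5.
Right-hand side: Σd·f = 188, Σf = 22.
So MᵀM·[m, b]ᵀ = Mᵀf: [[222, 28]; [28, 5]]·[m, b]ᵀ = [188, 22]ᵀ.
Δ = 222·5 − 28² = 326.
m = (188·5 − 28·22)/326 = 162/163; b = (222·22 − 28·188)/326 = -190/163.
At d = 6: f̂ = (162/163)·(6) + (-190/163)·(1) = 782/163.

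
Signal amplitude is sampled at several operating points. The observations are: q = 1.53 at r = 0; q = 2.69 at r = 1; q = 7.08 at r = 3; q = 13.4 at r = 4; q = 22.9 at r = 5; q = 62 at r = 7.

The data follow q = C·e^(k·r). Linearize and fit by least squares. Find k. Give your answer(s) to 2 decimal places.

Linearized form: ln q = k·r + ln C. From the 6 transformed points,
AᵀA = [[100.0000, 20.0000]; [20.0000, 6]], rhs = [61.7880, 13.2256]ᵀ  (here Σr = 20.0000, Σ(r)² = 100.0000, Σln q = 13.2256, Σr·ln q = 61.7880).
Slope k = (n·Σr·ln q − Σr·Σln q)/(n·Σ(r)² − (Σr)²) = (6·61.7880 − 20.0000·13.2256)/200.0000 = 0.53108; ln C = (Σln q − k·Σr)/n = 0.43400.

k = 0.53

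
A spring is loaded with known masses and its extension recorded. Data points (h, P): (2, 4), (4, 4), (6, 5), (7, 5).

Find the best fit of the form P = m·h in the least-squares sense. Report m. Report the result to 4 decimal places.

Normal-equation sums: Σh·h = 105.
For AᵀP: Σh·P = 89.
m = 89/105 = 0.847619.

m = 0.8476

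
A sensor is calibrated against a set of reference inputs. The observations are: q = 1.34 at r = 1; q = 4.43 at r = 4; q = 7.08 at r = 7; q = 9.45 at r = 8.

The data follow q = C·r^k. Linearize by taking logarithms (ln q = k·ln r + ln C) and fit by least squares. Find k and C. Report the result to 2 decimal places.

k = 0.90, C = 1.32

With ln qᵢ as the transformed response and ln rᵢ as the regressor:
Sums: Σln r = 5.4116, Σ(ln r)² = 10.0325, Σln q = 5.9844, Σln r·ln q = 10.5425.
Normal system: [[10.0325, 5.4116]; [5.4116, 4]]·[k, ln C]ᵀ = [10.5425, 5.9844]ᵀ.
Solving (det = 10.8439): k = 0.90233, ln C = 0.27532, so C = exp(0.27532) = 1.31695.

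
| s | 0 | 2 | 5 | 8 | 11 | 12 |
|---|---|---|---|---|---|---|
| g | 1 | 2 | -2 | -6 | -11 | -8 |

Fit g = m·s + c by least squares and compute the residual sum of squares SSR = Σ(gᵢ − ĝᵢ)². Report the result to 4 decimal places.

Compute the Gram sums: Σs·s = 358, Σs = 38, Σ1 = 6.
Moment sums: Σs·g = -271, Σg = -24.
So MᵀM·[m, c]ᵀ = Mᵀg: [[358, 38]; [38, 6]]·[m, c]ᵀ = [-271, -24]ᵀ.
det = 358·6 − 38² = 704.
m = ((-271)·6 − 38·(-24))/704 = -357/352; c = (358·(-24) − 38·(-271))/704 = 853/352.
Residuals: -501/352, 565/352, 57/88, -109/352, -399/176, 615/352; SSR = 4685/352.

SSR = 13.3097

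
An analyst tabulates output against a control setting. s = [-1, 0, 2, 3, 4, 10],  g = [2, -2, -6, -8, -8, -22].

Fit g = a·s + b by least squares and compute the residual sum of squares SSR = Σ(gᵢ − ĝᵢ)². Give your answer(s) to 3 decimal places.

The normal system XᵀX·[a, b]ᵀ = Xᵀg is [[130, 18]; [18, 6]]·[a, b]ᵀ = [-290, -44]ᵀ.
Δ = 130·6 − 18² = 456.
a = ((-290)·6 − 18·(-44))/456 = -79/38; b = (130·(-44) − 18·(-290))/456 = -125/114.
Residuals: 58/57, -103/114, -85/114, -2/3, 161/114, -13/114; SSR = 277/57.

SSR = 4.860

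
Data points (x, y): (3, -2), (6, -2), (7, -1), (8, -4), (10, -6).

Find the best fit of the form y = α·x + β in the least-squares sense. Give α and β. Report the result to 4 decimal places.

The normal system MᵀM·[α, β]ᵀ = Mᵀy is [[258, 34]; [34, 5]]·[α, β]ᵀ = [-117, -15]ᵀ.
Δ = 258·5 − 34² = 134.
α = ((-117)·5 − 34·(-15))/134 = -75/134; β = (258·(-15) − 34·(-117))/134 = 54/67.

α = -0.5597, β = 0.8060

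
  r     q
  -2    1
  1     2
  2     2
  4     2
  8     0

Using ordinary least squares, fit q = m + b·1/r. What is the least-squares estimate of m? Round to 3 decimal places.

The normal equations are: 5·m + (11/8)·b = 7;  (11/8)·m + (101/64)·b = 3.
(Σ1 = 5, Σ1/r = 11/8, Σ1/r·1/r = 101/64, Σq = 7, Σ1/r·q = 3.)
det = 5·(101/64) − (11/8)² = 6.
m = (7·(101/64) − (11/8)·3)/6 = 443/384; b = (5·3 − (11/8)·7)/6 = 43/48.

m = 1.154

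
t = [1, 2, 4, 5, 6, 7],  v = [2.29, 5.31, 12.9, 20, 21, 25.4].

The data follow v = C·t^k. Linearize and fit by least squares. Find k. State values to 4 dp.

k = 1.2640

Taking logs, ln v = k·ln t + ln C, so regress ln v on ln t.
AᵀA = [[11.9895, 7.4265]; [7.4265, 6]], rhs = [21.2734, 14.3304]ᵀ  (here Σln t = 7.4265, Σ(ln t)² = 11.9895, Σln v = 14.3304, Σln t·ln v = 21.2734).
Δ = 11.9895·6 − (7.4265)² = 16.7835; k = (21.2734·6 − 7.4265·14.3304)/16.7835 = 1.26404, ln C = (11.9895·14.3304 − 7.4265·21.2734)/16.7835 = 0.82382.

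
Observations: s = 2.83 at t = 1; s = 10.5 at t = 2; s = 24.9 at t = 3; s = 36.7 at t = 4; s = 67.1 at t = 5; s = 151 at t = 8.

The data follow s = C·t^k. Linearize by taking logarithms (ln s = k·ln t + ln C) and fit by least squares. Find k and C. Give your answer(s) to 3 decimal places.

Linearized form: ln s = k·ln t + ln C. From the 6 transformed points,
XᵀX = [[10.5236, 6.8669]; [6.8669, 6]], rhs = [27.3590, 19.4328]ᵀ  (here Σln t = 6.8669, Σ(ln t)² = 10.5236, Σln s = 19.4328, Σln t·ln s = 27.3590).
Δ = 10.5236·6 − (6.8669)² = 15.9867; k = (27.3590·6 − 6.8669·19.4328)/15.9867 = 1.92100, ln C = (10.5236·19.4328 − 6.8669·27.3590)/15.9867 = 1.04023, so C = exp(1.04023) = 2.82988.

k = 1.921, C = 2.830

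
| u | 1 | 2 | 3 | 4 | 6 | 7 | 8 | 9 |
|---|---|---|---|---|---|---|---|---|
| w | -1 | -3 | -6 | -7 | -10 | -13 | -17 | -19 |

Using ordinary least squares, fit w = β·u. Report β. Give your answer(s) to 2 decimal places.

The normal equations are: 260·β = -511.
(Σu·u = 260, Σu·w = -511.)
Hence β = -511 / 260 ≈ -1.96538.

β = -1.97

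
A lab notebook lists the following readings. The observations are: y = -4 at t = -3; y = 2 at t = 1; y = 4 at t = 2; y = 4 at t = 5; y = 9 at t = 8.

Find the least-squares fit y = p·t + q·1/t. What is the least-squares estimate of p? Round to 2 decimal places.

Entries of XᵀX: Σt·t = 103, Σt·1/t = 5, Σ1/t·1/t = 20401/14400.
And Σt·y = 114, Σ1/t·y = 871/120.
Eliminating q: (20401/14400)·(row 1) − 5·(row 2) gives (1741303/14400)·p = (20401/14400)·114 − 5·(871/120) = 100173/800, so p = 1803114/1741303.
Then q = ((871/120) − 5·(1803114/1741303))/(20401/14400) = 2557560/1741303.

p = 1.04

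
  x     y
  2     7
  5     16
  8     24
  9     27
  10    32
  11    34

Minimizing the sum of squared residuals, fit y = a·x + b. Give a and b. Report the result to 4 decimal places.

a = 3.0087, b = 0.7681

Compute the Gram sums: Σx·x = 395, Σx = 45, Σ1 = 6.
Moment sums: Σx·y = 1223, Σy = 140.
Eliminating b: 6·(row 1) − 45·(row 2) gives 345·a = 6·1223 − 45·140 = 1038, so a = 346/115.
Then b = (140 − 45·(346/115))/6 = 53/69.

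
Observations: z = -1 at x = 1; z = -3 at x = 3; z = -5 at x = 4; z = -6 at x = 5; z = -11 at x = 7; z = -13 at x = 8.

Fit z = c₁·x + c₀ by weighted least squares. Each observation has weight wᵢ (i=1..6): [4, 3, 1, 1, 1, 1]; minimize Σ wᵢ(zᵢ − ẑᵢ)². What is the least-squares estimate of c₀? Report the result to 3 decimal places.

Compute the Gram sums: Σwᵢ·x·x = 185, Σwᵢ·x = 37, Σwᵢ·1 = 11.
For MᵀWz: Σwᵢ·x·z = -262, Σwᵢ·z = -48.
So MᵀWM·[c₁, c₀]ᵀ = MᵀWz: [[185, 37]; [37, 11]]·[c₁, c₀]ᵀ = [-262, -48]ᵀ.
Δ = 185·11 − 37² = 666.
c₁ = ((-262)·11 − 37·(-48))/666 = -553/333; c₀ = (185·(-48) − 37·(-262))/666 = 11/9.

c₀ = 1.222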